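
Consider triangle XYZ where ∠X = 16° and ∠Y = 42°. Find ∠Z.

angle Z = 180 - 16 - 42 = 122 degrees.

122 degrees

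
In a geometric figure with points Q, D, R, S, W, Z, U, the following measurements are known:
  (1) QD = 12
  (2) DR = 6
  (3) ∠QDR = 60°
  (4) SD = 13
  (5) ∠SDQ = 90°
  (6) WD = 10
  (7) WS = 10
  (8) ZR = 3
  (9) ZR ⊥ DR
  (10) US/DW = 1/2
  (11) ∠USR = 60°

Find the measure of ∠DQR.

Step 1: By the law of cosines on triangle QDR: QR² = 12² + 6² − 2·12·6·cos(60°) = 108, so QR = 6·√3.
Step 2: By the inverse law of cosines on triangle DQR: cos(∠DQR) = (12² + (6·√3)² − 6²) / (2·12·6·√3) = 216/249.42 = 0.866, so ∠DQR = 30°.

Therefore, the measure of angle ∠DQR = 30°.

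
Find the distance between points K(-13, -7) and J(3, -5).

The horizontal distance is |3 - -13| = 16 and the vertical distance is |-5 - -7| = 2.
By the Pythagorean theorem, d = sqrt(16^2 + 2^2) = sqrt(260) = 2*sqrt(65).

2*sqrt(65)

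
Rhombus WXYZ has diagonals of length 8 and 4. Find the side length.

Half-diagonals are 4 and 2. side = sqrt(4^2 + 2^2) = sqrt(20) = 2*sqrt(5)

2*sqrt(5)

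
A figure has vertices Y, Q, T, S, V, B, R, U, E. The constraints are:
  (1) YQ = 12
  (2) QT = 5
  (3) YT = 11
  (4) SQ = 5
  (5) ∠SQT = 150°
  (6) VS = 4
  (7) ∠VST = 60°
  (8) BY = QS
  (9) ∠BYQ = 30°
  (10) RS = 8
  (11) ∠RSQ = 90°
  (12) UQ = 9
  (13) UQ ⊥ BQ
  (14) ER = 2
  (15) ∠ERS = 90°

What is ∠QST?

Step 1: By the law of cosines on triangle SQT: ST² = 5² + 5² − 2·5·5·cos(150°) = 93.3, so ST ≈ 9.66.
Step 2: By the inverse law of cosines on triangle QST: cos(∠QST) = (5² + 9.66² − 5²) / (2·5·9.66) = 93.3/96.59 = 0.9659, so ∠QST = 15°.

Therefore, the measure of angle ∠QST = 15°.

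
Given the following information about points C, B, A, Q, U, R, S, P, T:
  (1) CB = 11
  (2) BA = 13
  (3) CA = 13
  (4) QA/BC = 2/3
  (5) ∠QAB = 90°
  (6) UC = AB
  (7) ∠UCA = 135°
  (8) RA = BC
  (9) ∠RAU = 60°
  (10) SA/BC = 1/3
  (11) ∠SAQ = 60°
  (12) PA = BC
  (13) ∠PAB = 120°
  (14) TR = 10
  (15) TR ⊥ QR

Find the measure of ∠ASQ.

From the given relations: SA = 1/3·BC = 1/3·11 ≈ 3.67; QA = 2/3·BC = 2/3·11 ≈ 7.33.
Step 1: By the law of cosines on triangle SAQ: SQ² = 3.67² + 7.33² − 2·3.67·7.33·cos(60°) = 40.33, so SQ ≈ 6.35.
Step 2: By the inverse law of cosines on triangle ASQ: cos(∠ASQ) = (3.67² + 6.35² − 7.33²) / (2·3.67·6.35) = 0/46.57 = 0, so ∠ASQ = 90°.

Therefore, the measure of angle ∠ASQ = 90°.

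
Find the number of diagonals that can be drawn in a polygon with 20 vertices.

The number of diagonals in an n-gon is n(n - 3)/2.
For n = 20: 20(20 - 3)/2 = 20 × 17 / 2 = 170.

170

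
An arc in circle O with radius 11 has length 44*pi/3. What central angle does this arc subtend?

The full circumference is 2πr = 22*pi.
The arc is 44*pi/3 / 22*pi = 2/3 of the full circle.
So the central angle = 2/3 × 360° = 240°.

240°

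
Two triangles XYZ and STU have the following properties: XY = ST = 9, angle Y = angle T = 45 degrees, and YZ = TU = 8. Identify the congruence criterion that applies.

The given information provides:
XY = ST = 9, angle Y = angle T = 45 degrees, and YZ = TU = 8
This matches the SAS congruence theorem.
Two pairs of corresponding sides and the included angle are equal (Side-Angle-Side).

SAS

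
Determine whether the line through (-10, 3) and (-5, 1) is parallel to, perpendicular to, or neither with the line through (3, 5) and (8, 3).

Slope of line 1: m1 = (1 - 3)/(-5 - -10) = -2/5 = -2/5
Slope of line 2: m2 = (3 - 5)/(8 - 3) = -2/5 = -2/5
m1 = m2, so the lines are parallel.

Parallel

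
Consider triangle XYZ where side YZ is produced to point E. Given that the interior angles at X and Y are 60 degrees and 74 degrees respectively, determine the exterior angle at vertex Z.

Exterior angle = 60 + 74 = 134 degrees (exterior angle theorem).

134 degrees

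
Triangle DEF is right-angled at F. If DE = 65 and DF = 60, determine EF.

By the Pythagorean theorem: EF^2 = DE^2 - DF^2
EF^2 = 65^2 - 60^2 = 4225 - 3600 = 625
EF = sqrt(625) = 25

25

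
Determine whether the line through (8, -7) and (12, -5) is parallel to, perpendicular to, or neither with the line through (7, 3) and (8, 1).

Slope of line 1: m1 = (-5 - -7)/(12 - 8) = 2/4 = 1/2
Slope of line 2: m2 = (1 - 3)/(8 - 7) = -2/1 = -2
Two lines are perpendicular when the product of their slopes is -1 (negative reciprocals).
m1 * m2 = (1/2) * (-2) = -1, confirming perpendicularity.

Perpendicular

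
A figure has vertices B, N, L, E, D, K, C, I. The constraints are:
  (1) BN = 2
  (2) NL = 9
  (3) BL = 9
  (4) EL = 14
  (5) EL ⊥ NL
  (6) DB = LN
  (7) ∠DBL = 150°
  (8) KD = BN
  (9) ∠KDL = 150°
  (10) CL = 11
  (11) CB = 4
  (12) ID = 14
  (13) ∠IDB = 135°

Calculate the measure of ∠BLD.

From the given relations: DB = LN = 9.
Step 1: By the law of cosines on triangle LBD: LD² = 9² + 9² − 2·9·9·cos(150°) = 302.3, so LD ≈ 17.39.
Step 2: By the inverse law of cosines on triangle BLD: cos(∠BLD) = (9² + 17.39² − 9²) / (2·9·17.39) = 302.3/312.96 = 0.9659, so ∠BLD = 15°.

Therefore, the measure of angle ∠BLD = 15°.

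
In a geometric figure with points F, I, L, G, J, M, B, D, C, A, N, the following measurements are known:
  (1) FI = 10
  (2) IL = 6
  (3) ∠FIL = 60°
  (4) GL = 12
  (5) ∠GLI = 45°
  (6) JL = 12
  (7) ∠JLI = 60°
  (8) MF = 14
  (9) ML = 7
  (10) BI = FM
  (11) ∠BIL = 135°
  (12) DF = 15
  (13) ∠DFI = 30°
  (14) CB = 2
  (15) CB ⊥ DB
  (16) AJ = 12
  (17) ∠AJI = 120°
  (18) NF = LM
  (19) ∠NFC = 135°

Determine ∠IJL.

Step 1: By the law of cosines on triangle JLI: JI² = 12² + 6² − 2·12·6·cos(60°) = 108, so JI = 6·√3.
Step 2: By the inverse law of cosines on triangle IJL: cos(∠IJL) = ((6·√3)² + 12² − 6²) / (2·6·√3·12) = 216/249.42 = 0.866, so ∠IJL = 30°.

Therefore, the measure of angle ∠IJL = 30°.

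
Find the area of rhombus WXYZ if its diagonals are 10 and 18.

Area = (10 * 18) / 2 = 180 / 2 = 90

90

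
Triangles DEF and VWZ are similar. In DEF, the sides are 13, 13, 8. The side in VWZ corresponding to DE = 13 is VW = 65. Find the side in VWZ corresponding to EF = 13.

Since the triangles are similar, the ratio of corresponding sides is constant.
Scale factor k = VW / DE = 65 / 13 = 5
WZ = k * EF = 5 * 13 = 65

65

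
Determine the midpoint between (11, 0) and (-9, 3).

The midpoint is the point halfway along the segment.
Move half the horizontal distance: 11 + (-9 - 11)/2 = 11 + -20/2 = 1
Move half the vertical distance: 0 + (3 - 0)/2 = 0 + 3/2 = 3/2
Midpoint = (1, 3/2)

(1, 3/2)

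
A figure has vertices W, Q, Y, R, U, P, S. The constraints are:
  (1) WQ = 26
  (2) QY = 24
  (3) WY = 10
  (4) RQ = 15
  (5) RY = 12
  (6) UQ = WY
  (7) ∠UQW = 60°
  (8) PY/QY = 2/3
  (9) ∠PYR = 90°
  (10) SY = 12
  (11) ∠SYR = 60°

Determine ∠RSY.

Step 1: By the law of cosines on triangle SYR: SR² = 12² + 12² − 2·12·12·cos(60°) = 144, so SR = 12.
Step 2: By the inverse law of cosines on triangle RSY: cos(∠RSY) = (12² + 12² − 12²) / (2·12·12) = 144/288 = 0.5, so ∠RSY = 60°.

Therefore, the measure of angle ∠RSY = 60°.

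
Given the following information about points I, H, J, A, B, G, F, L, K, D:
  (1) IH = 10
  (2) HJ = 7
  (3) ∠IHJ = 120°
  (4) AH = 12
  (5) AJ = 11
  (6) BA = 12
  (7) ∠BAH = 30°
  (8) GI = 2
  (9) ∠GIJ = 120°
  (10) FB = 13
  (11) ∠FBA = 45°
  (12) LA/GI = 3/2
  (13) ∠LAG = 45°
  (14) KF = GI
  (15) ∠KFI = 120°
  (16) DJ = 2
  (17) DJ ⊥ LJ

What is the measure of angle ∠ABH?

Step 1: By the law of cosines on triangle BAH: BH² = 12² + 12² − 2·12·12·cos(30°) = 38.58, so BH ≈ 6.21.
Step 2: By the inverse law of cosines on triangle ABH: cos(∠ABH) = (12² + 6.21² − 12²) / (2·12·6.21) = 38.58/149.08 = 0.2588, so ∠ABH = 75°.

Therefore, the measure of angle ∠ABH = 75°.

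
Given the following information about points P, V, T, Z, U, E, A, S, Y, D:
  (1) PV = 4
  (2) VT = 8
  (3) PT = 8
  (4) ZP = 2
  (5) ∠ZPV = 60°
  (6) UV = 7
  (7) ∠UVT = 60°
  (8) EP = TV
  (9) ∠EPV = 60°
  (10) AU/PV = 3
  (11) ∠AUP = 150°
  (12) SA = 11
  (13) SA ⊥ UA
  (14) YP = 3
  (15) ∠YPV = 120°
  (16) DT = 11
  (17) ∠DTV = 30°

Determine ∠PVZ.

Step 1: By the law of cosines on triangle VPZ: VZ² = 4² + 2² − 2·4·2·cos(60°) = 12, so VZ = 2·√3.
Step 2: By the inverse law of cosines on triangle PVZ: cos(∠PVZ) = (4² + (2·√3)² − 2²) / (2·4·2·√3) = 24/27.71 = 0.866, so ∠PVZ = 30°.

Therefore, the measure of angle ∠PVZ = 30°.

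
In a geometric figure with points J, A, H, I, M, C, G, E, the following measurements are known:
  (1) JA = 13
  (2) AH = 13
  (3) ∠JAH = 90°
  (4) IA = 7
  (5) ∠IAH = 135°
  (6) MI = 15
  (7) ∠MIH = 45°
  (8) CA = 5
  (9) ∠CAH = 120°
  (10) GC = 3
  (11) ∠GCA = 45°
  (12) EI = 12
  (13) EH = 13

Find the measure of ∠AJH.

Step 1: By the law of cosines on triangle JAH: JH² = 13² + 13² − 2·13·13·cos(90°) = 338, so JH = 13·√2.
Step 2: By the inverse law of cosines on triangle AJH: cos(∠AJH) = (13² + (13·√2)² − 13²) / (2·13·13·√2) = 338/478 = 0.7071, so ∠AJH = 45°.

Therefore, the measure of angle ∠AJH = 45°.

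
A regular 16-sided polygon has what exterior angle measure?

Each exterior angle of a regular n-gon is 360 / n.
For n = 16: 360 / 16 = 45/2 degrees.

45/2 degrees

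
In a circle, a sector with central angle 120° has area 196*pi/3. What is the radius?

Sector area A = πr² × θ/360, so r² = 360A / (πθ).
r² = 360 × 196*pi/3 / (π × 120)
r² = 196
r = 14

14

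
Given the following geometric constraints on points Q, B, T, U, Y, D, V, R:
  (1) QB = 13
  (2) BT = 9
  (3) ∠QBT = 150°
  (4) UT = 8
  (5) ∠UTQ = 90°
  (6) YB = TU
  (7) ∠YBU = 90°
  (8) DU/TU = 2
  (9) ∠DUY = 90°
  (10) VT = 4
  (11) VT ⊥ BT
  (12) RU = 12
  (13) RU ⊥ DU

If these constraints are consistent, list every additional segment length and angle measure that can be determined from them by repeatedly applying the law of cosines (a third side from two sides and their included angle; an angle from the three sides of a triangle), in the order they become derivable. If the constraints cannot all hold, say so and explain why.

The constraints are consistent. Derivable facts, in order:
After 1 step:
- BV = √97
- DR = 20
- QT ≈ 21.28
After 2 steps:
- QU ≈ 22.73
- ∠BQT = 12.21°
- ∠BTQ = 17.79°
- ∠BVT = 66.04°
- ∠DRU = 53.13°
- ∠RDU = 36.87°
- ∠TBV = 23.96°
After 3 steps:
- ∠QUT = 69.39°
- ∠TQU = 20.61°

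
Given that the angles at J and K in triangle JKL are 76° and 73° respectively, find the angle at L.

The interior angles sum to 180°: angle L = 180 - 76 - 73 = 31°.
The triangle is acute (angles 76°, 73°, 31°).

31 degrees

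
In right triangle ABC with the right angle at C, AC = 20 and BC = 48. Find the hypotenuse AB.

In a right triangle, the square of the hypotenuse equals the sum of the squares of the two legs.
The legs are 20 and 48, so the hypotenuse = sqrt(400 + 2304) = sqrt(2704) = 52.

52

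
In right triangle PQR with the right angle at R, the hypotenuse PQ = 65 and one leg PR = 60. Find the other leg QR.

Rearranging the Pythagorean theorem to solve for the unknown leg:
leg^2 = hypotenuse^2 - known_leg^2 = 4225 - 3600 = 625
leg = sqrt(625) = 25.

25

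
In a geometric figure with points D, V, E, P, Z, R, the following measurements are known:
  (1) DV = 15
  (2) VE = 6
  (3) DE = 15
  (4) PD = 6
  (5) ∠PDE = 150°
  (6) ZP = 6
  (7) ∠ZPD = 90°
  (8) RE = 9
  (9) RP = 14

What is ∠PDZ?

Step 1: By the law of cosines on triangle DPZ: DZ² = 6² + 6² − 2·6·6·cos(90°) = 72, so DZ = 6·√2.
Step 2: By the inverse law of cosines on triangle PDZ: cos(∠PDZ) = (6² + (6·√2)² − 6²) / (2·6·6·√2) = 72/101.82 = 0.7071, so ∠PDZ = 45°.

Therefore, the measure of angle ∠PDZ = 45°.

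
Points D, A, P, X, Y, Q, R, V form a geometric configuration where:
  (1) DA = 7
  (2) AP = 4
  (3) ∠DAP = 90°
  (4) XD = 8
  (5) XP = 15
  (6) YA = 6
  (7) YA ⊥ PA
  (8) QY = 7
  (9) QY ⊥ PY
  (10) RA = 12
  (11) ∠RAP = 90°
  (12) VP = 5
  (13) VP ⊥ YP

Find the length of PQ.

Step 1: By the law of cosines on triangle PAY: PY² = 4² + 6² − 2·4·6·cos(90°) = 52, so PY = 2·√13.
Step 2: By the law of cosines on triangle PYQ: PQ² = (2·√13)² + 7² − 2·2·√13·7·cos(90°) = 101, so PQ = √101.

Therefore, the length of PQ = √101.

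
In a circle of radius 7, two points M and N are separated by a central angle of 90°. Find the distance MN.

Chord = 2(7) sin(45°) = 7*sqrt(2)

7*sqrt(2)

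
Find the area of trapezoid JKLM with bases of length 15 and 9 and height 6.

A trapezoid's area equals the midsegment times the height.
The midsegment is (15 + 9) / 2 = 12.
Area = 12 * 6 = 72.

72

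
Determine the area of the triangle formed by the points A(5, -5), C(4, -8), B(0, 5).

Using the Shoelace formula for a triangle:
Area = (1/2)|x0(y1 - y2) + x1(y2 - y0) + x2(y0 - y1)|
Area = (1/2)|5(-8 - 5) + 4(5 - -5) + 0(-5 - -8)|
Area = (1/2)|-65 + 40 + 0|
Area = (1/2)|-25|
Area = (1/2)(25)
Area = 25/2

25/2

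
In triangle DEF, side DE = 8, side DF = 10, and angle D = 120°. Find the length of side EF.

When two sides and the included angle are known, the law of cosines gives the third side.
c^2 = a^2 + b^2 - 2ab cos(C) generalizes the Pythagorean theorem to non-right triangles.
Here: EF^2 = 64 + 100 - 160*(-1/2) = 244
EF = 2*sqrt(61)

2*sqrt(61)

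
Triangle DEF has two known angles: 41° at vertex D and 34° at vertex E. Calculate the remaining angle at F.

By the triangle angle sum property, the three interior angles of any triangle add up to 180°.
We know angle D = 41° and angle E = 34°, so their sum is 75°.
Therefore angle F = 180° - 75° = 105°.

105 degrees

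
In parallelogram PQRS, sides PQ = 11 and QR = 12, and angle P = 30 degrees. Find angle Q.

Opposite sides of a parallelogram are parallel, so consecutive angles form co-interior angles on a transversal.
Co-interior angles sum to 180°, giving angle Q = 180 - 30 = 150 degrees.

150 degrees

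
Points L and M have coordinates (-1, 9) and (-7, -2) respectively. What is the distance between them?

d = sqrt((-6)^2 + (-11)^2) = sqrt(157)

sqrt(157)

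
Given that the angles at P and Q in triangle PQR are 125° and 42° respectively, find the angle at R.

By the triangle angle sum property, the three interior angles of any triangle add up to 180°.
We know angle P = 125° and angle Q = 42°, so their sum is 167°.
Therefore angle R = 180° - 167° = 13°.

13 degrees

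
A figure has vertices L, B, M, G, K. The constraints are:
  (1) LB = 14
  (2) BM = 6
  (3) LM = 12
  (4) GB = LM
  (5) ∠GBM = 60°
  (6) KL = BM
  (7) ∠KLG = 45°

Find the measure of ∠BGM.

From the given relations: GB = LM = 12.
Step 1: By the law of cosines on triangle GBM: GM² = 12² + 6² − 2·12·6·cos(60°) = 108, so GM = 6·√3.
Step 2: By the inverse law of cosines on triangle BGM: cos(∠BGM) = (12² + (6·√3)² − 6²) / (2·12·6·√3) = 216/249.42 = 0.866, so ∠BGM = 30°.

Therefore, the measure of angle ∠BGM = 30°.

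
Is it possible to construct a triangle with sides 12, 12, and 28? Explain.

No.
The triangle inequality is violated: 12 + 12 = 24 ≤ 28.
These lengths cannot form a triangle.

No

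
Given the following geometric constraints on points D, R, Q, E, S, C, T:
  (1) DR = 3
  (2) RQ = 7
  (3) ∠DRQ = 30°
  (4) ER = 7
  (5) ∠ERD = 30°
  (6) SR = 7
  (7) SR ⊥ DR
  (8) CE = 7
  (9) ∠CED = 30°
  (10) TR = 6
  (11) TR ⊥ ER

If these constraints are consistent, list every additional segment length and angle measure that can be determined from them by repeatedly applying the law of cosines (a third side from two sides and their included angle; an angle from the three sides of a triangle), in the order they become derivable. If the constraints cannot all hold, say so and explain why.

The constraints are consistent. Derivable facts, in order:
After 1 step:
- DE ≈ 4.65
- DQ ≈ 4.65
- DS = √58
- ET = √85
After 2 steps:
- DC ≈ 3.77
- ∠DER = 18.82°
- ∠DQR = 18.82°
- ∠DSR = 23.2°
- ∠EDR = 131.18°
- ∠ETR = 49.4°
- ∠QDR = 131.18°
- ∠RDS = 66.8°
- ∠RET = 40.6°
After 3 steps:
- ∠CDE = 111.97°
- ∠DCE = 38.03°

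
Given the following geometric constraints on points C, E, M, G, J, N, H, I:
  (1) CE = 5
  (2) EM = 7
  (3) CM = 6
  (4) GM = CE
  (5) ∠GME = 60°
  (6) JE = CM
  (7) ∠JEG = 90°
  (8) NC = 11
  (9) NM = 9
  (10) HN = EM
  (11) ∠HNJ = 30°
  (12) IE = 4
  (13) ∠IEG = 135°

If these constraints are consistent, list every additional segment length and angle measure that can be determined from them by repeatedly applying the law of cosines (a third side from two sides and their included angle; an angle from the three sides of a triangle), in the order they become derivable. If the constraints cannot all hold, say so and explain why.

The constraints are consistent. Derivable facts, in order:
After 1 step:
- EG = √39
- ∠CEM = 57.12°
- ∠CME = 44.42°
- ∠CMN = 92.12°
- ∠CNM = 33.03°
- ∠ECM = 78.46°
- ∠MCN = 54.85°
After 2 steps:
- GI ≈ 9.5
- GJ = 5·√3
- ∠EGM = 76.1°
- ∠GEM = 43.9°
After 3 steps:
- ∠EGI = 17.31°
- ∠EGJ = 43.85°
- ∠EIG = 27.69°
- ∠EJG = 46.15°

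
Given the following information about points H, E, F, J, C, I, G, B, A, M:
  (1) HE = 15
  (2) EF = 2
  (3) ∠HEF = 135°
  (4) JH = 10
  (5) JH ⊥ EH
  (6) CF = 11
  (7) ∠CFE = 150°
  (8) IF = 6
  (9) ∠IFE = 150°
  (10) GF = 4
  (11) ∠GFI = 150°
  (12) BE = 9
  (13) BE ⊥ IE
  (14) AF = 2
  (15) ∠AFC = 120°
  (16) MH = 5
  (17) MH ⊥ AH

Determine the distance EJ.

Step 1: By the law of cosines on triangle EHJ: EJ² = 15² + 10² − 2·15·10·cos(90°) = 325, so EJ = 5·√13.

Therefore, the length of EJ = 5·√13.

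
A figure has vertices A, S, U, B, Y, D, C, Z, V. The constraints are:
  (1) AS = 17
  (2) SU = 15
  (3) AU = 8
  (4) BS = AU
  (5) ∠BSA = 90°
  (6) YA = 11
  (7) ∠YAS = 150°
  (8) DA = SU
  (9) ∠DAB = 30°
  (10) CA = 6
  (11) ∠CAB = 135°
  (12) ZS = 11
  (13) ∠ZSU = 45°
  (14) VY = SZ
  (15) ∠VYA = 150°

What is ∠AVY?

From the given relations: VY = SZ = 11.
Step 1: By the law of cosines on triangle VYA: VA² = 11² + 11² − 2·11·11·cos(150°) = 451.58, so VA ≈ 21.25.
Step 2: By the inverse law of cosines on triangle AVY: cos(∠AVY) = (21.25² + 11² − 11²) / (2·21.25·11) = 451.58/467.51 = 0.9659, so ∠AVY = 15°.

Therefore, the measure of angle ∠AVY = 15°.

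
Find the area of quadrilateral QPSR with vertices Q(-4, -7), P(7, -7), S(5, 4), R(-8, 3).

The Shoelace formula works by pairing each vertex with the next (cycling back to the first).
For each pair, compute x_i*y_(i+1) - x_(i+1)*y_i:
  (-4*-7 - 7*-7) = 77
  (7*4 - 5*-7) = 63
  (5*3 - -8*4) = 47
  (-8*-7 - -4*3) = 68
Taking half the absolute value of the total: Area = (1/2)(255) = 255/2.

255/2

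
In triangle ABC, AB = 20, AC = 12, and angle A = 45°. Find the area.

Area = (1/2)(20)(12) sin(45°) = (1/2)(20)(12)(sqrt(2)/2) = 60*sqrt(2)

60*sqrt(2)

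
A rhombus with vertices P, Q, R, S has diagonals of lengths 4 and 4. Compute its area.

The diagonals of a rhombus divide it into four right triangles.
Each triangle has legs 4/ 2 = 2 and 4/2 = 2, so each has area (1/2)*2*2 = 2.
Four such triangles give total area = (d1 * d2) / 2 = 8.

8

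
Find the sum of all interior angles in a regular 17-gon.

The sum of interior angles of an n-sided polygon is (n - 2) * 180.
For n = 17: (17 - 2) * 180 = 15 * 180 = 2700 degrees.

2700 degrees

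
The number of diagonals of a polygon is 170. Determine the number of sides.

Using d = n(n - 3)/2, we solve 170 = n(n - 3)/2.
So n(n - 3) = 340.
Testing n = 20: 20 * 17 = 340 = 340. Correct.
The polygon has 20 sides.

20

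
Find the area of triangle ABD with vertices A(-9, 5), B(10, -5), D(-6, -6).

Shoelace: Area = (1/2)|-9(-5--6) + 10(-6-5) + -6(5--5)| = (1/2)(179) = 179/2

179/2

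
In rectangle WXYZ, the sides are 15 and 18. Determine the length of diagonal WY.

Using the Pythagorean theorem:
d² = 15² + 18² = 225 + 324 = 549
d = sqrt(549) = 3*sqrt(61)

3*sqrt(61)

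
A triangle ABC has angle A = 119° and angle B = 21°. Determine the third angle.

Let angle C = x. Then 119 + 21 + x = 180.
x = 180 - 140 = 40 degrees.

40 degrees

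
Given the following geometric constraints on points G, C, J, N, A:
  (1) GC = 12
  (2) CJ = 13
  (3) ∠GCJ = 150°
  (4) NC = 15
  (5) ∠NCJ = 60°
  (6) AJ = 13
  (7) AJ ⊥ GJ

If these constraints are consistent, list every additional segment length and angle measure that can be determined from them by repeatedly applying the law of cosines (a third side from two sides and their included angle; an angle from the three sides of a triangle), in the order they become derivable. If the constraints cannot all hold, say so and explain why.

The constraints are consistent. Derivable facts, in order:
After 1 step:
- GJ ≈ 24.15
- JN = √199
After 2 steps:
- GA ≈ 27.43
- ∠CGJ = 15.61°
- ∠CJG = 14.39°
- ∠CJN = 67.05°
- ∠CNJ = 52.95°
After 3 steps:
- ∠AGJ = 28.29°
- ∠GAJ = 61.71°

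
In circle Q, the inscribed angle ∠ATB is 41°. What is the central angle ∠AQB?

Central angle = 2 × 41° = 82° (inscribed angle theorem).

82°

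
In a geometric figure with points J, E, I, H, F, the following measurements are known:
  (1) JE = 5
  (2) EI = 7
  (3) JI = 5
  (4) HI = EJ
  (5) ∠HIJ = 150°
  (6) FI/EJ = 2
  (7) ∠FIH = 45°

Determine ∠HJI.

From the given relations: HI = EJ = 5.
Step 1: By the law of cosines on triangle JIH: JH² = 5² + 5² − 2·5·5·cos(150°) = 93.3, so JH ≈ 9.66.
Step 2: By the inverse law of cosines on triangle HJI: cos(∠HJI) = (9.66² + 5² − 5²) / (2·9.66·5) = 93.3/96.59 = 0.9659, so ∠HJI = 15°.

Therefore, the measure of angle ∠HJI = 15°.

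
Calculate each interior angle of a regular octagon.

Each interior angle of a regular n-gon is (n - 2) * 180 / n.
For n = 8: (8 - 2) * 180 / 8 = 1080/8 = 135 degrees.

135 degrees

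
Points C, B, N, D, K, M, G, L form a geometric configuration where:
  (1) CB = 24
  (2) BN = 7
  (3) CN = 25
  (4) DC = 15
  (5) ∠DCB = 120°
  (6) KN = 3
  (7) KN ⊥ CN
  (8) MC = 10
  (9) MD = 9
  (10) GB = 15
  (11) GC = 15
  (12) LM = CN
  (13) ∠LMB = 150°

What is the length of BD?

Step 1: By the law of cosines on triangle BCD: BD² = 24² + 15² − 2·24·15·cos(120°) = 1161, so BD = 3·√129.

Therefore, the length of BD = 3·√129.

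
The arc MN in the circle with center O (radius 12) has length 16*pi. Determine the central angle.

θ = 360 × 16*pi / (2π × 12) = 240° (rearranging arc length formula).

240°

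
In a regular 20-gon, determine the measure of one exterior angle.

Each exterior angle of a regular n-gon is 360 / n.
For n = 20: 360 / 20 = 18 degrees.

18 degrees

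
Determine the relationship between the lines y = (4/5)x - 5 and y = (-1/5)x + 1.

Slope of line 1: m1 = 4/5
Slope of line 2: m2 = -1/5
m1 != m2 and m1*m2 = -4/25 != -1. Neither.

Neither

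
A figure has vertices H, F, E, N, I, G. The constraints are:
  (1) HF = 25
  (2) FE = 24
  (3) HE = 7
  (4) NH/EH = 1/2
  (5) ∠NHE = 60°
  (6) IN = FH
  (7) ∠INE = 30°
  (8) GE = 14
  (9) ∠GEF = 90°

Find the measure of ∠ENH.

From the given relations: NH = 1/2·EH = 1/2·7 ≈ 3.5.
Step 1: By the law of cosines on triangle NHE: NE² = 3.5² + 7² − 2·3.5·7·cos(60°) = 36.75, so NE = 7/2·√3.
Step 2: By the inverse law of cosines on triangle ENH: cos(∠ENH) = ((7/2·√3)² + 3.5² − 7²) / (2·7/2·√3·3.5) = 0/42.44 = 0, so ∠ENH = 90°.

Therefore, the measure of angle ∠ENH = 90°.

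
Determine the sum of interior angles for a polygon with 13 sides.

The sum of interior angles of an n-sided polygon is (n - 2) * 180.
For n = 13: (13 - 2) * 180 = 11 * 180 = 1980 degrees.

1980 degrees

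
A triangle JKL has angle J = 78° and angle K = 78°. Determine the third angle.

Let angle L = x. Then 78 + 78 + x = 180.
x = 180 - 156 = 24 degrees.

24 degrees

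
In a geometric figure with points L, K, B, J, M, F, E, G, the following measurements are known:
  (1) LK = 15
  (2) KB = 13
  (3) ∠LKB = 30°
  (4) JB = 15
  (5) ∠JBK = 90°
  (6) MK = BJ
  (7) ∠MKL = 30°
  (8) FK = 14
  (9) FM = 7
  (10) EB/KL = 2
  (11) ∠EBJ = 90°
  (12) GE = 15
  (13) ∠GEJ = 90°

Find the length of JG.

From the given relations: EB = 2·KL = 2·15 = 30.
Step 1: By the law of cosines on triangle EBJ: EJ² = 30² + 15² − 2·30·15·cos(90°) = 1125, so EJ = 15·√5.
Step 2: By the law of cosines on triangle JEG: JG² = (15·√5)² + 15² − 2·15·√5·15·cos(90°) = 1350, so JG = 15·√6.

Therefore, the length of JG = 15·√6.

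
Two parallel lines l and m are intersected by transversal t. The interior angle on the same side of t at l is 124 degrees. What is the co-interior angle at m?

Co-interior (same-side interior) angles are between the parallel lines on the same side of the transversal.
Unlike corresponding or alternate interior angles, they are supplementary rather than equal.
So the angle = 180 - 124 = 56 degrees.

56 degrees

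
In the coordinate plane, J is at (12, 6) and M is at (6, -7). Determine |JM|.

The horizontal distance is |6 - 12| = 6 and the vertical distance is |-7 - 6| = 13.
By the Pythagorean theorem, d = sqrt(6^2 + 13^2) = sqrt(205).

sqrt(205)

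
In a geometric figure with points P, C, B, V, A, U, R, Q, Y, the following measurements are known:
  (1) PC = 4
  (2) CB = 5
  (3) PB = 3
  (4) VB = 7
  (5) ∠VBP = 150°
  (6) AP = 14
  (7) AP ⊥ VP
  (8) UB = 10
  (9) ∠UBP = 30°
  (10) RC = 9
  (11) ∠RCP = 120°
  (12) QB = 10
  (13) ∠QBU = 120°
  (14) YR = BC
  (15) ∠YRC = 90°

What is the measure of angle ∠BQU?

Step 1: By the law of cosines on triangle QBU: QU² = 10² + 10² − 2·10·10·cos(120°) = 300, so QU = 10·√3.
Step 2: By the inverse law of cosines on triangle BQU: cos(∠BQU) = (10² + (10·√3)² − 10²) / (2·10·10·√3) = 300/346.41 = 0.866, so ∠BQU = 30°.

Therefore, the measure of angle ∠BQU = 30°.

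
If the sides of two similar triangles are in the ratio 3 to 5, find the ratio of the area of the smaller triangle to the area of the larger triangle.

The ratio of areas of similar triangles equals the square of the side ratio.
Side ratio = 3:5
Area ratio = (3/5)^2 = 9/25 = 9:25

9:25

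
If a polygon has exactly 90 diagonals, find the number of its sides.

Using d = n(n - 3)/2, we solve 90 = n(n - 3)/2.
So n(n - 3) = 180.
Testing n = 15: 15 * 12 = 180 = 180. Correct.
The polygon has 15 sides.

15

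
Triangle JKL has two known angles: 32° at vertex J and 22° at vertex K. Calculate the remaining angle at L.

The interior angles sum to 180°: angle L = 180 - 32 - 22 = 126°.
The triangle is obtuse (angles 32°, 22°, 126°).

126 degrees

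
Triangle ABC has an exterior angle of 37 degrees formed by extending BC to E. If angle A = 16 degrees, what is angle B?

angle B = 37 - 16 = 21 degrees (exterior angle theorem).

21 degrees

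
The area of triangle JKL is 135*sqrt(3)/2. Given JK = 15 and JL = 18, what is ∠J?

From the SAS area formula Area = (1/2)ab sin(C), rearranging gives sin(C) = 2*Area/(ab).
sin(C) = 2 * 135*sqrt(3)/2 / (270) = sqrt(3)/2.
Therefore C = arcsin(sqrt(3)/2) = 60°.
Since sin(180° - C) = sin(C), the obtuse angle 120° gives the same area, so C = 60° or C = 120°.

60° or 120°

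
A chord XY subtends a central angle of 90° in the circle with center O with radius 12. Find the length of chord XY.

Chord length = 2r sin(θ/2)
= 2 × 12 × sin(90°/2)
= 2 × 12 × sin(45°)
= 12*sqrt(2)

12*sqrt(2)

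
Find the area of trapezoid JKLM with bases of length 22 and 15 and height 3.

A trapezoid's area equals the midsegment times the height.
The midsegment is (22 + 15) / 2 = 37/2.
Area = 37/2 * 3 = 111/2.

111/2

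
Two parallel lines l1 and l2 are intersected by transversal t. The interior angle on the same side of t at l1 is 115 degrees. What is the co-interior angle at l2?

Co-interior angles (same-side interior) formed by parallel lines and a transversal are supplementary (sum to 180 degrees).
The given angle is 115 degrees.
The co-interior angle = 180 - 115 = 65 degrees.

65 degrees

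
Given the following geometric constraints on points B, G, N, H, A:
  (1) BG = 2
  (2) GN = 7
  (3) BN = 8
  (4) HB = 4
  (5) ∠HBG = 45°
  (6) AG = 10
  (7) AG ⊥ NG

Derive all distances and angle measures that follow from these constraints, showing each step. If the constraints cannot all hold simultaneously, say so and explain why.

The constraints are consistent.

Step 1: From GB = 2, BH = 4, and ∠GBH = 45°, by the law of cosines:
  GH² = GB² + BH² - 2·GB·BH·cos(45°) = 4 + 16 - 11.31 = 8.686
  GH ≈ 2.95

Step 2: From NG = 7, GA = 10, and ∠NGA = 90°, by the law of cosines:
  NA² = NG² + GA² - 2·NG·GA·cos(90°) = 49 + 100 - 0 = 149
  NA = √149

Step 3: From BG = 2, BN = 8, GN = 7, by the inverse law of cosines:
  cos(∠GBN) = (BG² + BN² - GN²) / (2·BG·BN)
  ∠GBN = 53.58°

Step 4: From GB = 2, GN = 7, BN = 8, by the inverse law of cosines:
  cos(∠BGN) = (GB² + GN² - BN²) / (2·GB·GN)
  ∠BGN = 113.13°

Step 5: From NB = 8, NG = 7, BG = 2, by the inverse law of cosines:
  cos(∠BNG) = (NB² + NG² - BG²) / (2·NB·NG)
  ∠BNG = 13.29°

Step 6: From GB = 2, GH = 2.95, BH = 4, by the inverse law of cosines:
  cos(∠BGH) = (GB² + GH² - BH²) / (2·GB·GH)
  ∠BGH = 106.32°

Step 7: From NA = √149, NG = 7, AG = 10, by the inverse law of cosines:
  cos(∠ANG) = (NA² + NG² - AG²) / (2·NA·NG)
  ∠ANG = 55.01°

Step 8: From HB = 4, HG = 2.95, BG = 2, by the inverse law of cosines:
  cos(∠BHG) = (HB² + HG² - BG²) / (2·HB·HG)
  ∠BHG = 28.68°

Step 9: From AG = 10, AN = √149, GN = 7, by the inverse law of cosines:
  cos(∠GAN) = (AG² + AN² - GN²) / (2·AG·AN)
  ∠GAN = 34.99°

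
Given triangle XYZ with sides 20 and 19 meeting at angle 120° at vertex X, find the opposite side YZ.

By the law of cosines: YZ^2 = XY^2 + XZ^2 - 2*XY*XZ*cos(X)
YZ^2 = 20^2 + 19^2 - 2*20*19*cos(120°)
YZ^2 = 400 + 361 - 760*(-1/2)
YZ^2 = 1141
YZ = sqrt(1141)

sqrt(1141)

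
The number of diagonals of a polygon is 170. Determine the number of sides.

Using d = n(n - 3)/2, we solve 170 = n(n - 3)/2.
So n(n - 3) = 340.
Testing n = 20: 20 * 17 = 340 = 340. Correct.
The polygon has 20 sides.

20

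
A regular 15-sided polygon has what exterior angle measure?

Each exterior angle of a regular n-gon is 360 / n.
For n = 15: 360 / 15 = 24 degrees.

24 degrees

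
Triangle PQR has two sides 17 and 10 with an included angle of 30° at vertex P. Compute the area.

Area = (1/2) * PQ * PR * sin(P)
Area = (1/2) * 17 * 10 * sin(30°)
Area = (1/2) * 17 * 10 * 1/2
Area = 85/2

85/2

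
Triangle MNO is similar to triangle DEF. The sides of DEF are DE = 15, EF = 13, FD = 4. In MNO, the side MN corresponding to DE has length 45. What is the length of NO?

Since the triangles are similar, the ratio of corresponding sides is constant.
Scale factor k = MN / DE = 45 / 15 = 3
NO = k * EF = 3 * 13 = 39

39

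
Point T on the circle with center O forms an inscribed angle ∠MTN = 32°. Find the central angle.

Central angle = 2 × 32° = 64° (inscribed angle theorem).

64°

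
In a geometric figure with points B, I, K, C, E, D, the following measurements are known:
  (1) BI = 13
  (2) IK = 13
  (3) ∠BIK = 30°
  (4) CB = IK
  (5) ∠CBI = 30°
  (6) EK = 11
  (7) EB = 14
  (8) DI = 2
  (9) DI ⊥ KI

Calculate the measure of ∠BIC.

From the given relations: CB = IK = 13.
Step 1: By the law of cosines on triangle IBC: IC² = 13² + 13² − 2·13·13·cos(30°) = 45.28, so IC ≈ 6.73.
Step 2: By the inverse law of cosines on triangle BIC: cos(∠BIC) = (13² + 6.73² − 13²) / (2·13·6.73) = 45.28/174.96 = 0.2588, so ∠BIC = 75°.

Therefore, the measure of angle ∠BIC = 75°.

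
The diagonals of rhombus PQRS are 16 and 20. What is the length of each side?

The diagonals of a rhombus bisect each other at right angles.
Half-diagonals: 16/2 = 8 and 20/2 = 10
side = sqrt(8^2 + 10^2)
side = sqrt(64 + 100)
side = sqrt(164) = 2*sqrt(41)

2*sqrt(41)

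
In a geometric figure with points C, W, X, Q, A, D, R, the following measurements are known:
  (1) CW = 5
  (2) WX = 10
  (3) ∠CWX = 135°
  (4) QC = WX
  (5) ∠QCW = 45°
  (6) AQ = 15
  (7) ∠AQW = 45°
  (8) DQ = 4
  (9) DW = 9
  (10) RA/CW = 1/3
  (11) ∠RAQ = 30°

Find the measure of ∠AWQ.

From the given relations: QC = WX = 10.
Step 1: By the law of cosines on triangle QCW: QW² = 10² + 5² − 2·10·5·cos(45°) = 54.29, so QW ≈ 7.37.
Step 2: By the law of cosines on triangle WQA: WA² = 7.37² + 15² − 2·7.37·15·cos(45°) = 122.99, so WA ≈ 11.09.
Step 3: By the inverse law of cosines on triangle AWQ: cos(∠AWQ) = (11.09² + 7.37² − 15²) / (2·11.09·7.37) = -47.72/163.42 = -0.292, so ∠AWQ = 106.98°.

Therefore, the measure of angle ∠AWQ = 106.98°.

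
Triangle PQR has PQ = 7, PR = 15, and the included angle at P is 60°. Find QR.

When two sides and the included angle are known, the law of cosines gives the third side.
c^2 = a^2 + b^2 - 2ab cos(C) generalizes the Pythagorean theorem to non-right triangles.
Here: QR^2 = 49 + 225 - 210*(1/2) = 169
QR = 13

13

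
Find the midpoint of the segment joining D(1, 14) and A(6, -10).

The midpoint is the average of the coordinates:
x: (1 + 6)/2 = 7/2
y: (14 + -10)/2 = 2
Midpoint = (7/2, 2)

(7/2, 2)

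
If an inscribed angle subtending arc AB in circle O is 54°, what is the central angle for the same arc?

The inscribed angle theorem states that a central angle is always twice any inscribed angle that subtends the same arc.
Since the inscribed angle is 54°, the central angle = 2 × 54° = 108°.

108°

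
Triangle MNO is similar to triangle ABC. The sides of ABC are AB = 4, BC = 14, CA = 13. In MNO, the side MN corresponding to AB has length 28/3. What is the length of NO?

Similar triangles have proportional sides. Setting up the proportion:
MN / AB = NO / BC
28/3 / 4 = NO / 14
NO = 14 * 28/3 / 4 = 98/3.

98/3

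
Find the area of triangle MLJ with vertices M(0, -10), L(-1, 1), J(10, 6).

Shoelace: Area = (1/2)|0(1-6) + -1(6--10) + 10(-10-1)| = (1/2)(126) = 63

63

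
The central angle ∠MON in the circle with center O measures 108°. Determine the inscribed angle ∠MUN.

An inscribed angle intercepts an arc from a point on the circle, while the central angle intercepts the same arc from the center.
The inscribed angle is always half the central angle: 108° / 2 = 54°.

54°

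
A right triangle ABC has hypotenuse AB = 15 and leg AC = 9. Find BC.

Rearranging the Pythagorean theorem to solve for the unknown leg:
leg^2 = hypotenuse^2 - known_leg^2 = 225 - 81 = 144
leg = sqrt(144) = 12.

12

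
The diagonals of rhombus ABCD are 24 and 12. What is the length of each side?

Half-diagonals are 12 and 6. side = sqrt(12^2 + 6^2) = sqrt(180) = 6*sqrt(5)

6*sqrt(5)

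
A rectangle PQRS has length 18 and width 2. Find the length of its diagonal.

d = sqrt(18^2 + 2^2) = sqrt(328) = 2*sqrt(82)

2*sqrt(82)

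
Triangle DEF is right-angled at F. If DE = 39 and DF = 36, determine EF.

EF = sqrt(39^2 - 36^2) = sqrt(225) = 15

15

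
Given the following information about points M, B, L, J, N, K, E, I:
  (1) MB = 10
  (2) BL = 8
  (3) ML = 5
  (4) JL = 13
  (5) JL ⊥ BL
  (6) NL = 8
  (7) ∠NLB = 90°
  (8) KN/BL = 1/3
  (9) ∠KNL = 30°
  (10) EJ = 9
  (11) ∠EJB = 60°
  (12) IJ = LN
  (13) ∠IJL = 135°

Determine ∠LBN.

Step 1: By the law of cosines on triangle BLN: BN² = 8² + 8² − 2·8·8·cos(90°) = 128, so BN = 8·√2.
Step 2: By the inverse law of cosines on triangle LBN: cos(∠LBN) = (8² + (8·√2)² − 8²) / (2·8·8·√2) = 128/181.02 = 0.7071, so ∠LBN = 45°.

Therefore, the measure of angle ∠LBN = 45°.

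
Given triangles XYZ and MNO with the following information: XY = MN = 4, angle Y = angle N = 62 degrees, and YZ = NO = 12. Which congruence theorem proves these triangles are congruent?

The given information provides:
XY = MN = 4, angle Y = angle N = 62 degrees, and YZ = NO = 12
This matches the SAS congruence theorem.
Two pairs of corresponding sides and the included angle are equal (Side-Angle-Side).

SAS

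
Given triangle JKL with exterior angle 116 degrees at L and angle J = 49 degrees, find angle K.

The exterior angle theorem states that an exterior angle equals the sum of the two non-adjacent interior angles.
So 116 = 49 + angle K, which gives angle K = 116 - 49 = 67 degrees.

67 degrees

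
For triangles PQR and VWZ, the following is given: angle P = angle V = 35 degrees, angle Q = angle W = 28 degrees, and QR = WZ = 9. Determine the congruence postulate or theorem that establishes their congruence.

Consider the given information: angle P = angle V = 35 degrees, angle Q = angle W = 28 degrees, and QR = WZ = 9
This is not SAS or ASA: SAS requires two sides and the included angle between them. ASA requires two angles and the side between them.
The correct criterion is AAS. Two pairs of corresponding angles and a non-included side are equal (Angle-Angle-Side).

AAS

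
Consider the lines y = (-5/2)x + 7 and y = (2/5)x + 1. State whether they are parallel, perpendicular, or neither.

Slope of line 1: m1 = -5/2
Slope of line 2: m2 = 2/5
m1 * m2 = (-5/2) * (2/5) = -1 = -1, so the lines are perpendicular.

Perpendicular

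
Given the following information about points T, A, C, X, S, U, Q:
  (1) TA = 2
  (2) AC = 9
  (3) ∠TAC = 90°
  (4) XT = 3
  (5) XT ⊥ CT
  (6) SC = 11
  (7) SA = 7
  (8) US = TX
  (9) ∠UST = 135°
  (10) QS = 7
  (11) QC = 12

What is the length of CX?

Step 1: By the law of cosines on triangle CAT: CT² = 9² + 2² − 2·9·2·cos(90°) = 85, so CT = √85.
Step 2: By the law of cosines on triangle CTX: CX² = √85² + 3² − 2·√85·3·cos(90°) = 94, so CX = √94.

Therefore, the length of CX = √94.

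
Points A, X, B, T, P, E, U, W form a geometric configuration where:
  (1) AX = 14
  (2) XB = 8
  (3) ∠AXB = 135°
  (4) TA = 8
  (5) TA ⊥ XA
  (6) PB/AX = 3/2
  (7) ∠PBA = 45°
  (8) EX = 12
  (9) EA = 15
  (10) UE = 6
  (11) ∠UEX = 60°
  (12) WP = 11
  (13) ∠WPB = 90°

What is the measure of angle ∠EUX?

Step 1: By the law of cosines on triangle UEX: UX² = 6² + 12² − 2·6·12·cos(60°) = 108, so UX = 6·√3.
Step 2: By the inverse law of cosines on triangle EUX: cos(∠EUX) = (6² + (6·√3)² − 12²) / (2·6·6·√3) = 0/124.71 = 0, so ∠EUX = 90°.

Therefore, the measure of angle ∠EUX = 90°.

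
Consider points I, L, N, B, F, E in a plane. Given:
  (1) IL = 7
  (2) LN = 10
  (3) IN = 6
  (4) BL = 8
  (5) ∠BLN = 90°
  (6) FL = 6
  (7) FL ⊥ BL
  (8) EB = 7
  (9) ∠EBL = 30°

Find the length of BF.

Step 1: By the law of cosines on triangle BLF: BF² = 8² + 6² − 2·8·6·cos(90°) = 100, so BF = 10.

Therefore, the length of BF = 10.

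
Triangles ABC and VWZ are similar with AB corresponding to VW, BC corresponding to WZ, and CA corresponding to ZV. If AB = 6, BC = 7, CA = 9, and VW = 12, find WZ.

k = 12/6 = 2. WZ = 2 * 7 = 14.

14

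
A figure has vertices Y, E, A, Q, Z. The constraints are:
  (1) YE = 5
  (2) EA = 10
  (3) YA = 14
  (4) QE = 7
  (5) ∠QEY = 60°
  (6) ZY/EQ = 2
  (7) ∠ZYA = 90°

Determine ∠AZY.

From the given relations: ZY = 2·EQ = 2·7 = 14.
Step 1: By the law of cosines on triangle ZYA: ZA² = 14² + 14² − 2·14·14·cos(90°) = 392, so ZA = 14·√2.
Step 2: By the inverse law of cosines on triangle AZY: cos(∠AZY) = ((14·√2)² + 14² − 14²) / (2·14·√2·14) = 392/554.37 = 0.7071, so ∠AZY = 45°.

Therefore, the measure of angle ∠AZY = 45°.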